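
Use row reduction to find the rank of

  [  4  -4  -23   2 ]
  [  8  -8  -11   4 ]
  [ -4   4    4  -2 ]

rank = 2

Multiply ρ1 by 1/4.
Subtract 8 times ρ1 from ρ2.
Add 4 times ρ1 to ρ3.
Multiply ρ2 by 1/35.
Add 19 times ρ2 to ρ3.
Add 23/4 times ρ2 to ρ1.
The reduced form has 2 nonzero rows.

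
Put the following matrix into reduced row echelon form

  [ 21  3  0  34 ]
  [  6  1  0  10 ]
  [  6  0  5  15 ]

ρ1 ← 1/21·ρ1
  [ 1  1/7  0  34/21 ]
  [ 6    1  0     10 ]
  [ 6    0  5     15 ]
ρ2 ← ρ2 − 6·ρ1
  [ 1  1/7  0  34/21 ]
  [ 0  1/7  0    2/7 ]
  [ 6    0  5     15 ]
ρ3 ← ρ3 − 6·ρ1
  [ 1   1/7  0  34/21 ]
  [ 0   1/7  0    2/7 ]
  [ 0  -6/7  5   37/7 ]
ρ2 ← 7·ρ2
  [ 1   1/7  0  34/21 ]
  [ 0     1  0      2 ]
  [ 0  -6/7  5   37/7 ]
ρ3 ← ρ3 + 6/7·ρ2
  [ 1  1/7  0  34/21 ]
  [ 0    1  0      2 ]
  [ 0    0  5      7 ]
ρ3 ← 1/5·ρ3
  [ 1  1/7  0  34/21 ]
  [ 0    1  0      2 ]
  [ 0    0  1    7/5 ]
ρ1 ← ρ1 − 1/7·ρ2
  [ 1  0  0  4/3 ]
  [ 0  1  0    2 ]
  [ 0  0  1  7/5 ]

[[1, 0, 0, 4/3], [0, 1, 0, 2], [0, 0, 1, 7/5]]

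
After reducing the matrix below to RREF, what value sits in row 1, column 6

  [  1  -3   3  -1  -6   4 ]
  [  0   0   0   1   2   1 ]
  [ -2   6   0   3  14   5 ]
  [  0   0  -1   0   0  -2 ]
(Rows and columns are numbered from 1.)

-1

R3 → R3 + 2·R1
  [ 1  -3   3  -1  -6   4 ]
  [ 0   0   0   1   2   1 ]
  [ 0   0   6   1   2  13 ]
  [ 0   0  -1   0   0  -2 ]
R2 ↔ R3
  [ 1  -3   3  -1  -6   4 ]
  [ 0   0   6   1   2  13 ]
  [ 0   0   0   1   2   1 ]
  [ 0   0  -1   0   0  -2 ]
R2 → 1/6·R2
  [ 1  -3   3   -1   -6     4 ]
  [ 0   0   1  1/6  1/3  13/6 ]
  [ 0   0   0    1    2     1 ]
  [ 0   0  -1    0    0    -2 ]
R4 → R4 + R2
  [ 1  -3  3   -1   -6     4 ]
  [ 0   0  1  1/6  1/3  13/6 ]
  [ 0   0  0    1    2     1 ]
  [ 0   0  0  1/6  1/3   1/6 ]
R4 → R4 − 1/6·R3
  [ 1  -3  3   -1   -6     4 ]
  [ 0   0  1  1/6  1/3  13/6 ]
  [ 0   0  0    1    2     1 ]
  [ 0   0  0    0    0     0 ]
R2 → R2 − 1/6·R3
  [ 1  -3  3  -1  -6  4 ]
  [ 0   0  1   0   0  2 ]
  [ 0   0  0   1   2  1 ]
  [ 0   0  0   0   0  0 ]
R1 → R1 + R3
  [ 1  -3  3  0  -4  5 ]
  [ 0   0  1  0   0  2 ]
  [ 0   0  0  1   2  1 ]
  [ 0   0  0  0   0  0 ]
R1 → R1 − 3·R2
  [ 1  -3  0  0  -4  -1 ]
  [ 0   0  1  0   0   2 ]
  [ 0   0  0  1   2   1 ]
  [ 0   0  0  0   0   0 ]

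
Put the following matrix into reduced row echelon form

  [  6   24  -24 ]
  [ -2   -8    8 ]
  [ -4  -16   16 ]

[[1, 4, -4], [0, 0, 0], [0, 0, 0]]

r1 -> 1/6·r1
r2 -> r2 + 2·r1
r3 -> r3 + 4·r1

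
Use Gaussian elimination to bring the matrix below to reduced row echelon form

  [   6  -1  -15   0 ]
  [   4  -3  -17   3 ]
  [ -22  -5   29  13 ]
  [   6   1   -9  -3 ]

Multiply R1 by 1/6.
  [   1  -1/6  -5/2   0 ]
  [   4    -3   -17   3 ]
  [ -22    -5    29  13 ]
  [   6     1    -9  -3 ]
Subtract 4 times R1 from R2.
  [   1  -1/6  -5/2   0 ]
  [   0  -7/3    -7   3 ]
  [ -22    -5    29  13 ]
  [   6     1    -9  -3 ]
Add 22 times R1 to R3.
  [ 1   -1/6  -5/2   0 ]
  [ 0   -7/3    -7   3 ]
  [ 0  -26/3   -26  13 ]
  [ 6      1    -9  -3 ]
Subtract 6 times R1 from R4.
  [ 1   -1/6  -5/2   0 ]
  [ 0   -7/3    -7   3 ]
  [ 0  -26/3   -26  13 ]
  [ 0      2     6  -3 ]
Multiply R2 by -3/7.
  [ 1   -1/6  -5/2     0 ]
  [ 0      1     3  -9/7 ]
  [ 0  -26/3   -26    13 ]
  [ 0      2     6    -3 ]
Add 26/3 times R2 to R3.
  [ 1  -1/6  -5/2     0 ]
  [ 0     1     3  -9/7 ]
  [ 0     0     0  13/7 ]
  [ 0     2     6    -3 ]
Subtract 2 times R2 from R4.
  [ 1  -1/6  -5/2     0 ]
  [ 0     1     3  -9/7 ]
  [ 0     0     0  13/7 ]
  [ 0     0     0  -3/7 ]
Multiply R3 by 7/13.
  [ 1  -1/6  -5/2     0 ]
  [ 0     1     3  -9/7 ]
  [ 0     0     0     1 ]
  [ 0     0     0  -3/7 ]
Add 3/7 times R3 to R4.
  [ 1  -1/6  -5/2     0 ]
  [ 0     1     3  -9/7 ]
  [ 0     0     0     1 ]
  [ 0     0     0     0 ]
Add 9/7 times R3 to R2.
  [ 1  -1/6  -5/2  0 ]
  [ 0     1     3  0 ]
  [ 0     0     0  1 ]
  [ 0     0     0  0 ]
Add 1/6 times R2 to R1.
  [ 1  0  -2  0 ]
  [ 0  1   3  0 ]
  [ 0  0   0  1 ]
  [ 0  0   0  0 ]

[[1, 0, -2, 0], [0, 1, 3, 0], [0, 0, 0, 1], [0, 0, 0, 0]]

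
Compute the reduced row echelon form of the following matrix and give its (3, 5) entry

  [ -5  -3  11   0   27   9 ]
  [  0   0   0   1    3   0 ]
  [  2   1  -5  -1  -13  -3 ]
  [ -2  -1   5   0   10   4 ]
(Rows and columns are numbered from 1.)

3

R1 := -1/5·R1
  [  1  3/5  -11/5   0  -27/5  -9/5 ]
  [  0    0      0   1      3     0 ]
  [  2    1     -5  -1    -13    -3 ]
  [ -2   -1      5   0     10     4 ]
R3 := R3 − 2·R1
  [  1   3/5  -11/5   0  -27/5  -9/5 ]
  [  0     0      0   1      3     0 ]
  [  0  -1/5   -3/5  -1  -11/5   3/5 ]
  [ -2    -1      5   0     10     4 ]
R4 := R4 + 2·R1
  [ 1   3/5  -11/5   0  -27/5  -9/5 ]
  [ 0     0      0   1      3     0 ]
  [ 0  -1/5   -3/5  -1  -11/5   3/5 ]
  [ 0   1/5    3/5   0   -4/5   2/5 ]
R2 ↔ R3
  [ 1   3/5  -11/5   0  -27/5  -9/5 ]
  [ 0  -1/5   -3/5  -1  -11/5   3/5 ]
  [ 0     0      0   1      3     0 ]
  [ 0   1/5    3/5   0   -4/5   2/5 ]
R2 := -5·R2
  [ 1  3/5  -11/5  0  -27/5  -9/5 ]
  [ 0    1      3  5     11    -3 ]
  [ 0    0      0  1      3     0 ]
  [ 0  1/5    3/5  0   -4/5   2/5 ]
R4 := R4 − 1/5·R2
  [ 1  3/5  -11/5   0  -27/5  -9/5 ]
  [ 0    1      3   5     11    -3 ]
  [ 0    0      0   1      3     0 ]
  [ 0    0      0  -1     -3     1 ]
R4 := R4 + R3
  [ 1  3/5  -11/5  0  -27/5  -9/5 ]
  [ 0    1      3  5     11    -3 ]
  [ 0    0      0  1      3     0 ]
  [ 0    0      0  0      0     1 ]
R2 := R2 + 3·R4
  [ 1  3/5  -11/5  0  -27/5  -9/5 ]
  [ 0    1      3  5     11     0 ]
  [ 0    0      0  1      3     0 ]
  [ 0    0      0  0      0     1 ]
R1 := R1 + 9/5·R4
  [ 1  3/5  -11/5  0  -27/5  0 ]
  [ 0    1      3  5     11  0 ]
  [ 0    0      0  1      3  0 ]
  [ 0    0      0  0      0  1 ]
R2 := R2 − 5·R3
  [ 1  3/5  -11/5  0  -27/5  0 ]
  [ 0    1      3  0     -4  0 ]
  [ 0    0      0  1      3  0 ]
  [ 0    0      0  0      0  1 ]
R1 := R1 − 3/5·R2
  [ 1  0  -4  0  -3  0 ]
  [ 0  1   3  0  -4  0 ]
  [ 0  0   0  1   3  0 ]
  [ 0  0   0  0   0  1 ]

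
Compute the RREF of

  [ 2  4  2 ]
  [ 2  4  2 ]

R1 := 1/2·R1
  [ 1  2  1 ]
  [ 2  4  2 ]
R2 := R2 − 2·R1
  [ 1  2  1 ]
  [ 0  0  0 ]

[[1, 2, 1], [0, 0, 0]]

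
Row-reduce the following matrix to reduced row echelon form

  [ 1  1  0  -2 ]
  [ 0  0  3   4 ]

Multiply R2 by 1/3.
  [ 1  1  0   -2 ]
  [ 0  0  1  4/3 ]

[[1, 1, 0, -2], [0, 0, 1, 4/3]]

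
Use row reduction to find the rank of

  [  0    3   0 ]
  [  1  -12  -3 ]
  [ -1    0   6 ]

rank = 3

Swap ρ1 and ρ2.
Add ρ1 to ρ3.
Multiply ρ2 by 1/3.
Add 12 times ρ2 to ρ3.
Multiply ρ3 by 1/3.
Add 3 times ρ3 to ρ1.
Add 12 times ρ2 to ρ1.
The reduced form has 3 nonzero rows.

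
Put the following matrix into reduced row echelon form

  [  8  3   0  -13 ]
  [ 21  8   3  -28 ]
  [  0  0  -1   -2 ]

r1 ← 1/8·r1
  [  1  3/8   0  -13/8 ]
  [ 21    8   3    -28 ]
  [  0    0  -1     -2 ]
r2 ← r2 − 21·r1
  [ 1  3/8   0  -13/8 ]
  [ 0  1/8   3   49/8 ]
  [ 0    0  -1     -2 ]
r2 ← 8·r2
  [ 1  3/8   0  -13/8 ]
  [ 0    1  24     49 ]
  [ 0    0  -1     -2 ]
r3 ← -1·r3
  [ 1  3/8   0  -13/8 ]
  [ 0    1  24     49 ]
  [ 0    0   1      2 ]
r2 ← r2 − 24·r3
  [ 1  3/8  0  -13/8 ]
  [ 0    1  0      1 ]
  [ 0    0  1      2 ]
r1 ← r1 − 3/8·r2
  [ 1  0  0  -2 ]
  [ 0  1  0   1 ]
  [ 0  0  1   2 ]

[[1, 0, 0, -2], [0, 1, 0, 1], [0, 0, 1, 2]]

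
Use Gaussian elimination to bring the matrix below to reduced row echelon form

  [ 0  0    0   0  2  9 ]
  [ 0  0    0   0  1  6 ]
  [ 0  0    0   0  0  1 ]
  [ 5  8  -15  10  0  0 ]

[[1, 8/5, -3, 2, 0, 0], [0, 0, 0, 0, 1, 0], [0, 0, 0, 0, 0, 1], [0, 0, 0, 0, 0, 0]]

R1 <-> R4
  [ 5  8  -15  10  0  0 ]
  [ 0  0    0   0  1  6 ]
  [ 0  0    0   0  0  1 ]
  [ 0  0    0   0  2  9 ]
R1 -> 1/5·R1
  [ 1  8/5  -3  2  0  0 ]
  [ 0    0   0  0  1  6 ]
  [ 0    0   0  0  0  1 ]
  [ 0    0   0  0  2  9 ]
R4 -> R4 − 2·R2
  [ 1  8/5  -3  2  0   0 ]
  [ 0    0   0  0  1   6 ]
  [ 0    0   0  0  0   1 ]
  [ 0    0   0  0  0  -3 ]
R4 -> R4 + 3·R3
  [ 1  8/5  -3  2  0  0 ]
  [ 0    0   0  0  1  6 ]
  [ 0    0   0  0  0  1 ]
  [ 0    0   0  0  0  0 ]
R2 -> R2 − 6·R3
  [ 1  8/5  -3  2  0  0 ]
  [ 0    0   0  0  1  0 ]
  [ 0    0   0  0  0  1 ]
  [ 0    0   0  0  0  0 ]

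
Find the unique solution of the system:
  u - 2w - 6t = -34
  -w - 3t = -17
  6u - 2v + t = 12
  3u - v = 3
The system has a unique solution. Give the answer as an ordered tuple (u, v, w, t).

(0, -3, -1, 6)

Form the augmented matrix and row-reduce:
  [ 1   0  -2  -6  |  -34 ]
  [ 0   0  -1  -3  |  -17 ]
  [ 6  -2   0   1  |   12 ]
  [ 3  -1   0   0  |    3 ]
R3 := R3 − 6·R1
  [ 1   0  -2  -6  |  -34 ]
  [ 0   0  -1  -3  |  -17 ]
  [ 0  -2  12  37  |  216 ]
  [ 3  -1   0   0  |    3 ]
R4 := R4 − 3·R1
  [ 1   0  -2  -6  |  -34 ]
  [ 0   0  -1  -3  |  -17 ]
  [ 0  -2  12  37  |  216 ]
  [ 0  -1   6  18  |  105 ]
R2 <=> R3
  [ 1   0  -2  -6  |  -34 ]
  [ 0  -2  12  37  |  216 ]
  [ 0   0  -1  -3  |  -17 ]
  [ 0  -1   6  18  |  105 ]
R2 := -1/2·R2
  [ 1   0  -2     -6  |   -34 ]
  [ 0   1  -6  -37/2  |  -108 ]
  [ 0   0  -1     -3  |   -17 ]
  [ 0  -1   6     18  |   105 ]
R4 := R4 + R2
  [ 1  0  -2     -6  |   -34 ]
  [ 0  1  -6  -37/2  |  -108 ]
  [ 0  0  -1     -3  |   -17 ]
  [ 0  0   0   -1/2  |    -3 ]
R3 := -1·R3
  [ 1  0  -2     -6  |   -34 ]
  [ 0  1  -6  -37/2  |  -108 ]
  [ 0  0   1      3  |    17 ]
  [ 0  0   0   -1/2  |    -3 ]
R4 := -2·R4
  [ 1  0  -2     -6  |   -34 ]
  [ 0  1  -6  -37/2  |  -108 ]
  [ 0  0   1      3  |    17 ]
  [ 0  0   0      1  |     6 ]
R3 := R3 − 3·R4
  [ 1  0  -2     -6  |   -34 ]
  [ 0  1  -6  -37/2  |  -108 ]
  [ 0  0   1      0  |    -1 ]
  [ 0  0   0      1  |     6 ]
R2 := R2 + 37/2·R4
  [ 1  0  -2  -6  |  -34 ]
  [ 0  1  -6   0  |    3 ]
  [ 0  0   1   0  |   -1 ]
  [ 0  0   0   1  |    6 ]
R1 := R1 + 6·R4
  [ 1  0  -2  0  |   2 ]
  [ 0  1  -6  0  |   3 ]
  [ 0  0   1  0  |  -1 ]
  [ 0  0   0  1  |   6 ]
R2 := R2 + 6·R3
  [ 1  0  -2  0  |   2 ]
  [ 0  1   0  0  |  -3 ]
  [ 0  0   1  0  |  -1 ]
  [ 0  0   0  1  |   6 ]
R1 := R1 + 2·R3
  [ 1  0  0  0  |   0 ]
  [ 0  1  0  0  |  -3 ]
  [ 0  0  1  0  |  -1 ]
  [ 0  0  0  1  |   6 ]
Reading off the last column: u = 0, v = -3, w = -1, t = 6.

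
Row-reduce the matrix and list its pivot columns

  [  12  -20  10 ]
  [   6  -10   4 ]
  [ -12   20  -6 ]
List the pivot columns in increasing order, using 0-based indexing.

0, 2

ρ1 → 1/12·ρ1
ρ2 → ρ2 − 6·ρ1
ρ3 → ρ3 + 12·ρ1
ρ2 → -1·ρ2
ρ3 → ρ3 − 4·ρ2
ρ1 → ρ1 − 5/6·ρ2
Pivot columns are the columns containing a leading 1.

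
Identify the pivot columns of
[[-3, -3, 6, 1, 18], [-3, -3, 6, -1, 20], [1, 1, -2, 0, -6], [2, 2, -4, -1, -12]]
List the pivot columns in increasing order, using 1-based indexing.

1, 4, 5

ρ1 ← -1/3·ρ1
  [  1   1  -2  -1/3   -6 ]
  [ -3  -3   6    -1   20 ]
  [  1   1  -2     0   -6 ]
  [  2   2  -4    -1  -12 ]
ρ2 ← ρ2 + 3·ρ1
  [ 1  1  -2  -1/3   -6 ]
  [ 0  0   0    -2    2 ]
  [ 1  1  -2     0   -6 ]
  [ 2  2  -4    -1  -12 ]
ρ3 ← ρ3 − ρ1
  [ 1  1  -2  -1/3   -6 ]
  [ 0  0   0    -2    2 ]
  [ 0  0   0   1/3    0 ]
  [ 2  2  -4    -1  -12 ]
ρ4 ← ρ4 − 2·ρ1
  [ 1  1  -2  -1/3  -6 ]
  [ 0  0   0    -2   2 ]
  [ 0  0   0   1/3   0 ]
  [ 0  0   0  -1/3   0 ]
ρ2 ← -1/2·ρ2
  [ 1  1  -2  -1/3  -6 ]
  [ 0  0   0     1  -1 ]
  [ 0  0   0   1/3   0 ]
  [ 0  0   0  -1/3   0 ]
ρ3 ← ρ3 − 1/3·ρ2
  [ 1  1  -2  -1/3   -6 ]
  [ 0  0   0     1   -1 ]
  [ 0  0   0     0  1/3 ]
  [ 0  0   0  -1/3    0 ]
ρ4 ← ρ4 + 1/3·ρ2
  [ 1  1  -2  -1/3    -6 ]
  [ 0  0   0     1    -1 ]
  [ 0  0   0     0   1/3 ]
  [ 0  0   0     0  -1/3 ]
ρ3 ← 3·ρ3
  [ 1  1  -2  -1/3    -6 ]
  [ 0  0   0     1    -1 ]
  [ 0  0   0     0     1 ]
  [ 0  0   0     0  -1/3 ]
ρ4 ← ρ4 + 1/3·ρ3
  [ 1  1  -2  -1/3  -6 ]
  [ 0  0   0     1  -1 ]
  [ 0  0   0     0   1 ]
  [ 0  0   0     0   0 ]
ρ2 ← ρ2 + ρ3
  [ 1  1  -2  -1/3  -6 ]
  [ 0  0   0     1   0 ]
  [ 0  0   0     0   1 ]
  [ 0  0   0     0   0 ]
ρ1 ← ρ1 + 6·ρ3
  [ 1  1  -2  -1/3  0 ]
  [ 0  0   0     1  0 ]
  [ 0  0   0     0  1 ]
  [ 0  0   0     0  0 ]
ρ1 ← ρ1 + 1/3·ρ2
  [ 1  1  -2  0  0 ]
  [ 0  0   0  1  0 ]
  [ 0  0   0  0  1 ]
  [ 0  0   0  0  0 ]
Pivot columns are the columns containing a leading 1.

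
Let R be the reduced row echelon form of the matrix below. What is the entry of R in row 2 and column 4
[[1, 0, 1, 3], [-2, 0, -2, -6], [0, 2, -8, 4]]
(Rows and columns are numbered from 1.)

R2 := R2 + 2·R1
  [ 1  0   1  3 ]
  [ 0  0   0  0 ]
  [ 0  2  -8  4 ]
R2 <-> R3
  [ 1  0   1  3 ]
  [ 0  2  -8  4 ]
  [ 0  0   0  0 ]
R2 := 1/2·R2
  [ 1  0   1  3 ]
  [ 0  1  -4  2 ]
  [ 0  0   0  0 ]

2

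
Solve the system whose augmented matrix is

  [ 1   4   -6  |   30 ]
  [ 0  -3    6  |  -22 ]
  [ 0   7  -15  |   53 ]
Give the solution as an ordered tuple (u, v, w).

(4, 4, -5/3)

R2 := -1/3·R2
R3 := R3 − 7·R2
R3 := -1·R3
R2 := R2 + 2·R3
R1 := R1 + 6·R3
R1 := R1 − 4·R2
Reading off the last column: u = 4, v = 4, w = -5/3.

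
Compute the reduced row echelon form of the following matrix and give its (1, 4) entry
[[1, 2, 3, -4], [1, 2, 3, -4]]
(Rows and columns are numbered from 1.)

-4

ρ2 := ρ2 − ρ1
  [ 1  2  3  -4 ]
  [ 0  0  0   0 ]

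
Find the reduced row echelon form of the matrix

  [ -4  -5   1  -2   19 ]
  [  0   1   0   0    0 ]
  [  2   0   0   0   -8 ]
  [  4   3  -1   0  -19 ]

ρ1 := -1/4·ρ1
  [ 1  5/4  -1/4  1/2  -19/4 ]
  [ 0    1     0    0      0 ]
  [ 2    0     0    0     -8 ]
  [ 4    3    -1    0    -19 ]
ρ3 := ρ3 − 2·ρ1
  [ 1   5/4  -1/4  1/2  -19/4 ]
  [ 0     1     0    0      0 ]
  [ 0  -5/2   1/2   -1    3/2 ]
  [ 4     3    -1    0    -19 ]
ρ4 := ρ4 − 4·ρ1
  [ 1   5/4  -1/4  1/2  -19/4 ]
  [ 0     1     0    0      0 ]
  [ 0  -5/2   1/2   -1    3/2 ]
  [ 0    -2     0   -2      0 ]
ρ3 := ρ3 + 5/2·ρ2
  [ 1  5/4  -1/4  1/2  -19/4 ]
  [ 0    1     0    0      0 ]
  [ 0    0   1/2   -1    3/2 ]
  [ 0   -2     0   -2      0 ]
ρ4 := ρ4 + 2·ρ2
  [ 1  5/4  -1/4  1/2  -19/4 ]
  [ 0    1     0    0      0 ]
  [ 0    0   1/2   -1    3/2 ]
  [ 0    0     0   -2      0 ]
ρ3 := 2·ρ3
  [ 1  5/4  -1/4  1/2  -19/4 ]
  [ 0    1     0    0      0 ]
  [ 0    0     1   -2      3 ]
  [ 0    0     0   -2      0 ]
ρ4 := -1/2·ρ4
  [ 1  5/4  -1/4  1/2  -19/4 ]
  [ 0    1     0    0      0 ]
  [ 0    0     1   -2      3 ]
  [ 0    0     0    1      0 ]
ρ3 := ρ3 + 2·ρ4
  [ 1  5/4  -1/4  1/2  -19/4 ]
  [ 0    1     0    0      0 ]
  [ 0    0     1    0      3 ]
  [ 0    0     0    1      0 ]
ρ1 := ρ1 − 1/2·ρ4
  [ 1  5/4  -1/4  0  -19/4 ]
  [ 0    1     0  0      0 ]
  [ 0    0     1  0      3 ]
  [ 0    0     0  1      0 ]
ρ1 := ρ1 + 1/4·ρ3
  [ 1  5/4  0  0  -4 ]
  [ 0    1  0  0   0 ]
  [ 0    0  1  0   3 ]
  [ 0    0  0  1   0 ]
ρ1 := ρ1 − 5/4·ρ2
  [ 1  0  0  0  -4 ]
  [ 0  1  0  0   0 ]
  [ 0  0  1  0   3 ]
  [ 0  0  0  1   0 ]

[[1, 0, 0, 0, -4], [0, 1, 0, 0, 0], [0, 0, 1, 0, 3], [0, 0, 0, 1, 0]]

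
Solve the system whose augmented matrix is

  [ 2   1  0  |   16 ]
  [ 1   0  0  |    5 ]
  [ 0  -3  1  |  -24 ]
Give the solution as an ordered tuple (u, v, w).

(5, 6, -6)

R1 ← 1/2·R1
  [ 1  1/2  0  |    8 ]
  [ 1    0  0  |    5 ]
  [ 0   -3  1  |  -24 ]
R2 ← R2 − R1
  [ 1   1/2  0  |    8 ]
  [ 0  -1/2  0  |   -3 ]
  [ 0    -3  1  |  -24 ]
R2 ← -2·R2
  [ 1  1/2  0  |    8 ]
  [ 0    1  0  |    6 ]
  [ 0   -3  1  |  -24 ]
R3 ← R3 + 3·R2
  [ 1  1/2  0  |   8 ]
  [ 0    1  0  |   6 ]
  [ 0    0  1  |  -6 ]
R1 ← R1 − 1/2·R2
  [ 1  0  0  |   5 ]
  [ 0  1  0  |   6 ]
  [ 0  0  1  |  -6 ]
Reading off the last column: u = 5, v = 6, w = -6.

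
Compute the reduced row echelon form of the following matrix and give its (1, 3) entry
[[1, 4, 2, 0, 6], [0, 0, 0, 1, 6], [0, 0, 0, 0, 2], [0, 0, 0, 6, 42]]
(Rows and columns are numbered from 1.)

2

r4 -> r4 − 6·r2
r3 -> 1/2·r3
r4 -> r4 − 6·r3
r2 -> r2 − 6·r3
r1 -> r1 − 6·r3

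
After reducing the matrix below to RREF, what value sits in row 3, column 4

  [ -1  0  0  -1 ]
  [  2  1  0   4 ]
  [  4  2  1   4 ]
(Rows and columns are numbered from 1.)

-4

ρ1 -> -1·ρ1
  [ 1  0  0  1 ]
  [ 2  1  0  4 ]
  [ 4  2  1  4 ]
ρ2 -> ρ2 − 2·ρ1
  [ 1  0  0  1 ]
  [ 0  1  0  2 ]
  [ 4  2  1  4 ]
ρ3 -> ρ3 − 4·ρ1
  [ 1  0  0  1 ]
  [ 0  1  0  2 ]
  [ 0  2  1  0 ]
ρ3 -> ρ3 − 2·ρ2
  [ 1  0  0   1 ]
  [ 0  1  0   2 ]
  [ 0  0  1  -4 ]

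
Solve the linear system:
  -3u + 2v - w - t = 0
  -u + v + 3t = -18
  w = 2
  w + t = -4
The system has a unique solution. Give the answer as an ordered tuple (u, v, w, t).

(4, 4, 2, -6)

Form the augmented matrix and row-reduce:
  [ -3  2  -1  -1  |    0 ]
  [ -1  1   0   3  |  -18 ]
  [  0  0   1   0  |    2 ]
  [  0  0   1   1  |   -4 ]
r1 := -1/3·r1
  [  1  -2/3  1/3  1/3  |    0 ]
  [ -1     1    0    3  |  -18 ]
  [  0     0    1    0  |    2 ]
  [  0     0    1    1  |   -4 ]
r2 := r2 + r1
  [ 1  -2/3  1/3   1/3  |    0 ]
  [ 0   1/3  1/3  10/3  |  -18 ]
  [ 0     0    1     0  |    2 ]
  [ 0     0    1     1  |   -4 ]
r2 := 3·r2
  [ 1  -2/3  1/3  1/3  |    0 ]
  [ 0     1    1   10  |  -54 ]
  [ 0     0    1    0  |    2 ]
  [ 0     0    1    1  |   -4 ]
r4 := r4 − r3
  [ 1  -2/3  1/3  1/3  |    0 ]
  [ 0     1    1   10  |  -54 ]
  [ 0     0    1    0  |    2 ]
  [ 0     0    0    1  |   -6 ]
r2 := r2 − 10·r4
  [ 1  -2/3  1/3  1/3  |   0 ]
  [ 0     1    1    0  |   6 ]
  [ 0     0    1    0  |   2 ]
  [ 0     0    0    1  |  -6 ]
r1 := r1 − 1/3·r4
  [ 1  -2/3  1/3  0  |   2 ]
  [ 0     1    1  0  |   6 ]
  [ 0     0    1  0  |   2 ]
  [ 0     0    0  1  |  -6 ]
r2 := r2 − r3
  [ 1  -2/3  1/3  0  |   2 ]
  [ 0     1    0  0  |   4 ]
  [ 0     0    1  0  |   2 ]
  [ 0     0    0  1  |  -6 ]
r1 := r1 − 1/3·r3
  [ 1  -2/3  0  0  |  4/3 ]
  [ 0     1  0  0  |    4 ]
  [ 0     0  1  0  |    2 ]
  [ 0     0  0  1  |   -6 ]
r1 := r1 + 2/3·r2
  [ 1  0  0  0  |   4 ]
  [ 0  1  0  0  |   4 ]
  [ 0  0  1  0  |   2 ]
  [ 0  0  0  1  |  -6 ]
Reading off the last column: u = 4, v = 4, w = 2, t = -6.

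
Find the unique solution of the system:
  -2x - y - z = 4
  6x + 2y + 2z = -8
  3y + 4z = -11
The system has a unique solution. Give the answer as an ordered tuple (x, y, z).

Form the augmented matrix and row-reduce:
  [ -2  -1  -1  |    4 ]
  [  6   2   2  |   -8 ]
  [  0   3   4  |  -11 ]
ρ1 → -1/2·ρ1
  [ 1  1/2  1/2  |   -2 ]
  [ 6    2    2  |   -8 ]
  [ 0    3    4  |  -11 ]
ρ2 → ρ2 − 6·ρ1
  [ 1  1/2  1/2  |   -2 ]
  [ 0   -1   -1  |    4 ]
  [ 0    3    4  |  -11 ]
ρ2 → -1·ρ2
  [ 1  1/2  1/2  |   -2 ]
  [ 0    1    1  |   -4 ]
  [ 0    3    4  |  -11 ]
ρ3 → ρ3 − 3·ρ2
  [ 1  1/2  1/2  |  -2 ]
  [ 0    1    1  |  -4 ]
  [ 0    0    1  |   1 ]
ρ2 → ρ2 − ρ3
  [ 1  1/2  1/2  |  -2 ]
  [ 0    1    0  |  -5 ]
  [ 0    0    1  |   1 ]
ρ1 → ρ1 − 1/2·ρ3
  [ 1  1/2  0  |  -5/2 ]
  [ 0    1  0  |    -5 ]
  [ 0    0  1  |     1 ]
ρ1 → ρ1 − 1/2·ρ2
  [ 1  0  0  |   0 ]
  [ 0  1  0  |  -5 ]
  [ 0  0  1  |   1 ]
Reading off the last column: x = 0, y = -5, z = 1.

(0, -5, 1)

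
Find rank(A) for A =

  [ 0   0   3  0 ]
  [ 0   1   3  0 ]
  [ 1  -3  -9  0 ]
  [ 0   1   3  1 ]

R1 <-> R3
  [ 1  -3  -9  0 ]
  [ 0   1   3  0 ]
  [ 0   0   3  0 ]
  [ 0   1   3  1 ]
R4 -> R4 − R2
  [ 1  -3  -9  0 ]
  [ 0   1   3  0 ]
  [ 0   0   3  0 ]
  [ 0   0   0  1 ]
R3 -> 1/3·R3
  [ 1  -3  -9  0 ]
  [ 0   1   3  0 ]
  [ 0   0   1  0 ]
  [ 0   0   0  1 ]
R2 -> R2 − 3·R3
  [ 1  -3  -9  0 ]
  [ 0   1   0  0 ]
  [ 0   0   1  0 ]
  [ 0   0   0  1 ]
R1 -> R1 + 9·R3
  [ 1  -3  0  0 ]
  [ 0   1  0  0 ]
  [ 0   0  1  0 ]
  [ 0   0  0  1 ]
R1 -> R1 + 3·R2
  [ 1  0  0  0 ]
  [ 0  1  0  0 ]
  [ 0  0  1  0 ]
  [ 0  0  0  1 ]
The reduced form has 4 nonzero rows.

rank = 4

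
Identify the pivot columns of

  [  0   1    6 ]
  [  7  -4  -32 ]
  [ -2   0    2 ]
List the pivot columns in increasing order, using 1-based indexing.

Swap R1 and R2.
Multiply R1 by 1/7.
Add 2 times R1 to R3.
Add 8/7 times R2 to R3.
Multiply R3 by -7/2.
Subtract 6 times R3 from R2.
Add 32/7 times R3 to R1.
Add 4/7 times R2 to R1.
Pivot columns are the columns containing a leading 1.

1, 2, 3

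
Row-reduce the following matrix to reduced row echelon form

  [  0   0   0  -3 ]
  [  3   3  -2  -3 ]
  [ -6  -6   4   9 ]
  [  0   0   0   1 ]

[[1, 1, -2/3, 0], [0, 0, 0, 1], [0, 0, 0, 0], [0, 0, 0, 0]]

R1 <=> R2
  [  3   3  -2  -3 ]
  [  0   0   0  -3 ]
  [ -6  -6   4   9 ]
  [  0   0   0   1 ]
R1 ← 1/3·R1
  [  1   1  -2/3  -1 ]
  [  0   0     0  -3 ]
  [ -6  -6     4   9 ]
  [  0   0     0   1 ]
R3 ← R3 + 6·R1
  [ 1  1  -2/3  -1 ]
  [ 0  0     0  -3 ]
  [ 0  0     0   3 ]
  [ 0  0     0   1 ]
R2 ← -1/3·R2
  [ 1  1  -2/3  -1 ]
  [ 0  0     0   1 ]
  [ 0  0     0   3 ]
  [ 0  0     0   1 ]
R3 ← R3 − 3·R2
  [ 1  1  -2/3  -1 ]
  [ 0  0     0   1 ]
  [ 0  0     0   0 ]
  [ 0  0     0   1 ]
R4 ← R4 − R2
  [ 1  1  -2/3  -1 ]
  [ 0  0     0   1 ]
  [ 0  0     0   0 ]
  [ 0  0     0   0 ]
R1 ← R1 + R2
  [ 1  1  -2/3  0 ]
  [ 0  0     0  1 ]
  [ 0  0     0  0 ]
  [ 0  0     0  0 ]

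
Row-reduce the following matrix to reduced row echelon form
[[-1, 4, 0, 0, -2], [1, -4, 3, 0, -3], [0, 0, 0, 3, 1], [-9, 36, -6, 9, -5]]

Multiply ρ1 by -1.
  [  1  -4   0  0   2 ]
  [  1  -4   3  0  -3 ]
  [  0   0   0  3   1 ]
  [ -9  36  -6  9  -5 ]
Subtract ρ1 from ρ2.
  [  1  -4   0  0   2 ]
  [  0   0   3  0  -5 ]
  [  0   0   0  3   1 ]
  [ -9  36  -6  9  -5 ]
Add 9 times ρ1 to ρ4.
  [ 1  -4   0  0   2 ]
  [ 0   0   3  0  -5 ]
  [ 0   0   0  3   1 ]
  [ 0   0  -6  9  13 ]
Multiply ρ2 by 1/3.
  [ 1  -4   0  0     2 ]
  [ 0   0   1  0  -5/3 ]
  [ 0   0   0  3     1 ]
  [ 0   0  -6  9    13 ]
Add 6 times ρ2 to ρ4.
  [ 1  -4  0  0     2 ]
  [ 0   0  1  0  -5/3 ]
  [ 0   0  0  3     1 ]
  [ 0   0  0  9     3 ]
Multiply ρ3 by 1/3.
  [ 1  -4  0  0     2 ]
  [ 0   0  1  0  -5/3 ]
  [ 0   0  0  1   1/3 ]
  [ 0   0  0  9     3 ]
Subtract 9 times ρ3 from ρ4.
  [ 1  -4  0  0     2 ]
  [ 0   0  1  0  -5/3 ]
  [ 0   0  0  1   1/3 ]
  [ 0   0  0  0     0 ]

[[1, -4, 0, 0, 2], [0, 0, 1, 0, -5/3], [0, 0, 0, 1, 1/3], [0, 0, 0, 0, 0]]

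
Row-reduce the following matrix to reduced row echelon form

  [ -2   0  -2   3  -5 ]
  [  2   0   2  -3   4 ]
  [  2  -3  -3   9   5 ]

ρ1 -> -1/2·ρ1
  [ 1   0   1  -3/2  5/2 ]
  [ 2   0   2    -3    4 ]
  [ 2  -3  -3     9    5 ]
ρ2 -> ρ2 − 2·ρ1
  [ 1   0   1  -3/2  5/2 ]
  [ 0   0   0     0   -1 ]
  [ 2  -3  -3     9    5 ]
ρ3 -> ρ3 − 2·ρ1
  [ 1   0   1  -3/2  5/2 ]
  [ 0   0   0     0   -1 ]
  [ 0  -3  -5    12    0 ]
ρ2 <=> ρ3
  [ 1   0   1  -3/2  5/2 ]
  [ 0  -3  -5    12    0 ]
  [ 0   0   0     0   -1 ]
ρ2 -> -1/3·ρ2
  [ 1  0    1  -3/2  5/2 ]
  [ 0  1  5/3    -4    0 ]
  [ 0  0    0     0   -1 ]
ρ3 -> -1·ρ3
  [ 1  0    1  -3/2  5/2 ]
  [ 0  1  5/3    -4    0 ]
  [ 0  0    0     0    1 ]
ρ1 -> ρ1 − 5/2·ρ3
  [ 1  0    1  -3/2  0 ]
  [ 0  1  5/3    -4  0 ]
  [ 0  0    0     0  1 ]

[[1, 0, 1, -3/2, 0], [0, 1, 5/3, -4, 0], [0, 0, 0, 0, 1]]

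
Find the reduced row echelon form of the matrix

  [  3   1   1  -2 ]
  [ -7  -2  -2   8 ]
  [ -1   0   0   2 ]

[[1, 0, 0, 0], [0, 1, 1, 0], [0, 0, 0, 1]]

R1 -> 1/3·R1
  [  1  1/3  1/3  -2/3 ]
  [ -7   -2   -2     8 ]
  [ -1    0    0     2 ]
R2 -> R2 + 7·R1
  [  1  1/3  1/3  -2/3 ]
  [  0  1/3  1/3  10/3 ]
  [ -1    0    0     2 ]
R3 -> R3 + R1
  [ 1  1/3  1/3  -2/3 ]
  [ 0  1/3  1/3  10/3 ]
  [ 0  1/3  1/3   4/3 ]
R2 -> 3·R2
  [ 1  1/3  1/3  -2/3 ]
  [ 0    1    1    10 ]
  [ 0  1/3  1/3   4/3 ]
R3 -> R3 − 1/3·R2
  [ 1  1/3  1/3  -2/3 ]
  [ 0    1    1    10 ]
  [ 0    0    0    -2 ]
R3 -> -1/2·R3
  [ 1  1/3  1/3  -2/3 ]
  [ 0    1    1    10 ]
  [ 0    0    0     1 ]
R2 -> R2 − 10·R3
  [ 1  1/3  1/3  -2/3 ]
  [ 0    1    1     0 ]
  [ 0    0    0     1 ]
R1 -> R1 + 2/3·R3
  [ 1  1/3  1/3  0 ]
  [ 0    1    1  0 ]
  [ 0    0    0  1 ]
R1 -> R1 − 1/3·R2
  [ 1  0  0  0 ]
  [ 0  1  1  0 ]
  [ 0  0  0  1 ]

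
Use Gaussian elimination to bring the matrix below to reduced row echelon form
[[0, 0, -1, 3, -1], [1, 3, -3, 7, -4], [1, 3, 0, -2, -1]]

[[1, 3, 0, -2, -1], [0, 0, 1, -3, 1], [0, 0, 0, 0, 0]]

R1 ↔ R2
  [ 1  3  -3   7  -4 ]
  [ 0  0  -1   3  -1 ]
  [ 1  3   0  -2  -1 ]
R3 → R3 − R1
  [ 1  3  -3   7  -4 ]
  [ 0  0  -1   3  -1 ]
  [ 0  0   3  -9   3 ]
R2 → -1·R2
  [ 1  3  -3   7  -4 ]
  [ 0  0   1  -3   1 ]
  [ 0  0   3  -9   3 ]
R3 → R3 − 3·R2
  [ 1  3  -3   7  -4 ]
  [ 0  0   1  -3   1 ]
  [ 0  0   0   0   0 ]
R1 → R1 + 3·R2
  [ 1  3  0  -2  -1 ]
  [ 0  0  1  -3   1 ]
  [ 0  0  0   0   0 ]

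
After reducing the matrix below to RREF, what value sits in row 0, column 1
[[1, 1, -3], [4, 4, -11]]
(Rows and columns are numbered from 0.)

ρ2 -> ρ2 − 4·ρ1
  [ 1  1  -3 ]
  [ 0  0   1 ]
ρ1 -> ρ1 + 3·ρ2
  [ 1  1  0 ]
  [ 0  0  1 ]

1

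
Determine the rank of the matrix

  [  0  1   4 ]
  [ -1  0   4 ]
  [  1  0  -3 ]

rank = 3

Swap r1 and r2.
  [ -1  0   4 ]
  [  0  1   4 ]
  [  1  0  -3 ]
Multiply r1 by -1.
  [ 1  0  -4 ]
  [ 0  1   4 ]
  [ 1  0  -3 ]
Subtract r1 from r3.
  [ 1  0  -4 ]
  [ 0  1   4 ]
  [ 0  0   1 ]
Subtract 4 times r3 from r2.
  [ 1  0  -4 ]
  [ 0  1   0 ]
  [ 0  0   1 ]
Add 4 times r3 to r1.
  [ 1  0  0 ]
  [ 0  1  0 ]
  [ 0  0  1 ]
The reduced form has 3 nonzero rows.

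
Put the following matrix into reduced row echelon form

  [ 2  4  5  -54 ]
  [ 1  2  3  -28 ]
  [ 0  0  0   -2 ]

R1 -> 1/2·R1
  [ 1  2  5/2  -27 ]
  [ 1  2    3  -28 ]
  [ 0  0    0   -2 ]
R2 -> R2 − R1
  [ 1  2  5/2  -27 ]
  [ 0  0  1/2   -1 ]
  [ 0  0    0   -2 ]
R2 -> 2·R2
  [ 1  2  5/2  -27 ]
  [ 0  0    1   -2 ]
  [ 0  0    0   -2 ]
R3 -> -1/2·R3
  [ 1  2  5/2  -27 ]
  [ 0  0    1   -2 ]
  [ 0  0    0    1 ]
R2 -> R2 + 2·R3
  [ 1  2  5/2  -27 ]
  [ 0  0    1    0 ]
  [ 0  0    0    1 ]
R1 -> R1 + 27·R3
  [ 1  2  5/2  0 ]
  [ 0  0    1  0 ]
  [ 0  0    0  1 ]
R1 -> R1 − 5/2·R2
  [ 1  2  0  0 ]
  [ 0  0  1  0 ]
  [ 0  0  0  1 ]

[[1, 2, 0, 0], [0, 0, 1, 0], [0, 0, 0, 1]]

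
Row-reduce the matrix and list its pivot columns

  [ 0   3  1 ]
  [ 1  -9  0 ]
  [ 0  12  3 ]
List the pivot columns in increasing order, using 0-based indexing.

ρ1 <=> ρ2
  [ 1  -9  0 ]
  [ 0   3  1 ]
  [ 0  12  3 ]
ρ2 -> 1/3·ρ2
  [ 1  -9    0 ]
  [ 0   1  1/3 ]
  [ 0  12    3 ]
ρ3 -> ρ3 − 12·ρ2
  [ 1  -9    0 ]
  [ 0   1  1/3 ]
  [ 0   0   -1 ]
ρ3 -> -1·ρ3
  [ 1  -9    0 ]
  [ 0   1  1/3 ]
  [ 0   0    1 ]
ρ2 -> ρ2 − 1/3·ρ3
  [ 1  -9  0 ]
  [ 0   1  0 ]
  [ 0   0  1 ]
ρ1 -> ρ1 + 9·ρ2
  [ 1  0  0 ]
  [ 0  1  0 ]
  [ 0  0  1 ]
Pivot columns are the columns containing a leading 1.

0, 1, 2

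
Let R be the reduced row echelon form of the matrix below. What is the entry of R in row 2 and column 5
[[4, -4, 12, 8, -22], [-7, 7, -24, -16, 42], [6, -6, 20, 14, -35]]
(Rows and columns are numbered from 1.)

-3/2

Multiply ρ1 by 1/4.
  [  1  -1    3    2  -11/2 ]
  [ -7   7  -24  -16     42 ]
  [  6  -6   20   14    -35 ]
Add 7 times ρ1 to ρ2.
  [ 1  -1   3   2  -11/2 ]
  [ 0   0  -3  -2    7/2 ]
  [ 6  -6  20  14    -35 ]
Subtract 6 times ρ1 from ρ3.
  [ 1  -1   3   2  -11/2 ]
  [ 0   0  -3  -2    7/2 ]
  [ 0   0   2   2     -2 ]
Multiply ρ2 by -1/3.
  [ 1  -1  3    2  -11/2 ]
  [ 0   0  1  2/3   -7/6 ]
  [ 0   0  2    2     -2 ]
Subtract 2 times ρ2 from ρ3.
  [ 1  -1  3    2  -11/2 ]
  [ 0   0  1  2/3   -7/6 ]
  [ 0   0  0  2/3    1/3 ]
Multiply ρ3 by 3/2.
  [ 1  -1  3    2  -11/2 ]
  [ 0   0  1  2/3   -7/6 ]
  [ 0   0  0    1    1/2 ]
Subtract 2/3 times ρ3 from ρ2.
  [ 1  -1  3  2  -11/2 ]
  [ 0   0  1  0   -3/2 ]
  [ 0   0  0  1    1/2 ]
Subtract 2 times ρ3 from ρ1.
  [ 1  -1  3  0  -13/2 ]
  [ 0   0  1  0   -3/2 ]
  [ 0   0  0  1    1/2 ]
Subtract 3 times ρ2 from ρ1.
  [ 1  -1  0  0    -2 ]
  [ 0   0  1  0  -3/2 ]
  [ 0   0  0  1   1/2 ]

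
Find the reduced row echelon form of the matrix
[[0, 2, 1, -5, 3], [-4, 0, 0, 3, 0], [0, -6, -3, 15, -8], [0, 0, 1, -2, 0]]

R1 ↔ R2
R1 -> -1/4·R1
R2 -> 1/2·R2
R3 -> R3 + 6·R2
R3 ↔ R4
R2 -> R2 − 3/2·R4
R2 -> R2 − 1/2·R3

[[1, 0, 0, -3/4, 0], [0, 1, 0, -3/2, 0], [0, 0, 1, -2, 0], [0, 0, 0, 0, 1]]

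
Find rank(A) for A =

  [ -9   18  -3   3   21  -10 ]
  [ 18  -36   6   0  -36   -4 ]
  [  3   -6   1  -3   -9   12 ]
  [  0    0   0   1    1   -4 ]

rank = 3

ρ1 → -1/9·ρ1
  [  1   -2  1/3  -1/3  -7/3  10/9 ]
  [ 18  -36    6     0   -36    -4 ]
  [  3   -6    1    -3    -9    12 ]
  [  0    0    0     1     1    -4 ]
ρ2 → ρ2 − 18·ρ1
  [ 1  -2  1/3  -1/3  -7/3  10/9 ]
  [ 0   0    0     6     6   -24 ]
  [ 3  -6    1    -3    -9    12 ]
  [ 0   0    0     1     1    -4 ]
ρ3 → ρ3 − 3·ρ1
  [ 1  -2  1/3  -1/3  -7/3  10/9 ]
  [ 0   0    0     6     6   -24 ]
  [ 0   0    0    -2    -2  26/3 ]
  [ 0   0    0     1     1    -4 ]
ρ2 → 1/6·ρ2
  [ 1  -2  1/3  -1/3  -7/3  10/9 ]
  [ 0   0    0     1     1    -4 ]
  [ 0   0    0    -2    -2  26/3 ]
  [ 0   0    0     1     1    -4 ]
ρ3 → ρ3 + 2·ρ2
  [ 1  -2  1/3  -1/3  -7/3  10/9 ]
  [ 0   0    0     1     1    -4 ]
  [ 0   0    0     0     0   2/3 ]
  [ 0   0    0     1     1    -4 ]
ρ4 → ρ4 − ρ2
  [ 1  -2  1/3  -1/3  -7/3  10/9 ]
  [ 0   0    0     1     1    -4 ]
  [ 0   0    0     0     0   2/3 ]
  [ 0   0    0     0     0     0 ]
ρ3 → 3/2·ρ3
  [ 1  -2  1/3  -1/3  -7/3  10/9 ]
  [ 0   0    0     1     1    -4 ]
  [ 0   0    0     0     0     1 ]
  [ 0   0    0     0     0     0 ]
ρ2 → ρ2 + 4·ρ3
  [ 1  -2  1/3  -1/3  -7/3  10/9 ]
  [ 0   0    0     1     1     0 ]
  [ 0   0    0     0     0     1 ]
  [ 0   0    0     0     0     0 ]
ρ1 → ρ1 − 10/9·ρ3
  [ 1  -2  1/3  -1/3  -7/3  0 ]
  [ 0   0    0     1     1  0 ]
  [ 0   0    0     0     0  1 ]
  [ 0   0    0     0     0  0 ]
ρ1 → ρ1 + 1/3·ρ2
  [ 1  -2  1/3  0  -2  0 ]
  [ 0   0    0  1   1  0 ]
  [ 0   0    0  0   0  1 ]
  [ 0   0    0  0   0  0 ]
The reduced form has 3 nonzero rows.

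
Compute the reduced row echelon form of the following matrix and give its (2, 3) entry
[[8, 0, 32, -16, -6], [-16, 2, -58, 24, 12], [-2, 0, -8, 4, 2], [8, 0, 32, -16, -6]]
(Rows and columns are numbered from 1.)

ρ1 ← 1/8·ρ1
  [   1  0    4   -2  -3/4 ]
  [ -16  2  -58   24    12 ]
  [  -2  0   -8    4     2 ]
  [   8  0   32  -16    -6 ]
ρ2 ← ρ2 + 16·ρ1
  [  1  0   4   -2  -3/4 ]
  [  0  2   6   -8     0 ]
  [ -2  0  -8    4     2 ]
  [  8  0  32  -16    -6 ]
ρ3 ← ρ3 + 2·ρ1
  [ 1  0   4   -2  -3/4 ]
  [ 0  2   6   -8     0 ]
  [ 0  0   0    0   1/2 ]
  [ 8  0  32  -16    -6 ]
ρ4 ← ρ4 − 8·ρ1
  [ 1  0  4  -2  -3/4 ]
  [ 0  2  6  -8     0 ]
  [ 0  0  0   0   1/2 ]
  [ 0  0  0   0     0 ]
ρ2 ← 1/2·ρ2
  [ 1  0  4  -2  -3/4 ]
  [ 0  1  3  -4     0 ]
  [ 0  0  0   0   1/2 ]
  [ 0  0  0   0     0 ]
ρ3 ← 2·ρ3
  [ 1  0  4  -2  -3/4 ]
  [ 0  1  3  -4     0 ]
  [ 0  0  0   0     1 ]
  [ 0  0  0   0     0 ]
ρ1 ← ρ1 + 3/4·ρ3
  [ 1  0  4  -2  0 ]
  [ 0  1  3  -4  0 ]
  [ 0  0  0   0  1 ]
  [ 0  0  0   0  0 ]

3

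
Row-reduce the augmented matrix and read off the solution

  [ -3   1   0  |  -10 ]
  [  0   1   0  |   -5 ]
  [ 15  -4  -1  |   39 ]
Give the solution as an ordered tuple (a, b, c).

(5/3, -5, 6)

r1 ← -1/3·r1
  [  1  -1/3   0  |  10/3 ]
  [  0     1   0  |    -5 ]
  [ 15    -4  -1  |    39 ]
r3 ← r3 − 15·r1
  [ 1  -1/3   0  |  10/3 ]
  [ 0     1   0  |    -5 ]
  [ 0     1  -1  |   -11 ]
r3 ← r3 − r2
  [ 1  -1/3   0  |  10/3 ]
  [ 0     1   0  |    -5 ]
  [ 0     0  -1  |    -6 ]
r3 ← -1·r3
  [ 1  -1/3  0  |  10/3 ]
  [ 0     1  0  |    -5 ]
  [ 0     0  1  |     6 ]
r1 ← r1 + 1/3·r2
  [ 1  0  0  |  5/3 ]
  [ 0  1  0  |   -5 ]
  [ 0  0  1  |    6 ]
Reading off the last column: a = 5/3, b = -5, c = 6.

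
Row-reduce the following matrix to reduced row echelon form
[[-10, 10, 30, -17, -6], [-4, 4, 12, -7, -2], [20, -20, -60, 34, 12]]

[[1, -1, -3, 0, 4], [0, 0, 0, 1, -2], [0, 0, 0, 0, 0]]

R1 ← -1/10·R1
  [  1   -1   -3  17/10  3/5 ]
  [ -4    4   12     -7   -2 ]
  [ 20  -20  -60     34   12 ]
R2 ← R2 + 4·R1
  [  1   -1   -3  17/10  3/5 ]
  [  0    0    0   -1/5  2/5 ]
  [ 20  -20  -60     34   12 ]
R3 ← R3 − 20·R1
  [ 1  -1  -3  17/10  3/5 ]
  [ 0   0   0   -1/5  2/5 ]
  [ 0   0   0      0    0 ]
R2 ← -5·R2
  [ 1  -1  -3  17/10  3/5 ]
  [ 0   0   0      1   -2 ]
  [ 0   0   0      0    0 ]
R1 ← R1 − 17/10·R2
  [ 1  -1  -3  0   4 ]
  [ 0   0   0  1  -2 ]
  [ 0   0   0  0   0 ]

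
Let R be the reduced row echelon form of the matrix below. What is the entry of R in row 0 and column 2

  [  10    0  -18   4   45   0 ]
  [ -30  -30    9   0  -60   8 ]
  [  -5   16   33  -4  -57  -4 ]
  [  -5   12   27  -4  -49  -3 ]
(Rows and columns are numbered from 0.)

-9/5

R1 ← 1/10·R1
R2 ← R2 + 30·R1
R3 ← R3 + 5·R1
R4 ← R4 + 5·R1
R2 ← -1/30·R2
R3 ← R3 − 16·R2
R4 ← R4 − 12·R2
R3 ← 5/22·R3
R4 ← R4 − 14/5·R3
R4 ← 33·R4
R3 ← R3 − 2/33·R4
R2 ← R2 + 4/15·R4
R2 ← R2 + 2/5·R3
R1 ← R1 − 2/5·R3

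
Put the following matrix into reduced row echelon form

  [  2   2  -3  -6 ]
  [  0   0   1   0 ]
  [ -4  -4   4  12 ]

R1 := 1/2·R1
  [  1   1  -3/2  -3 ]
  [  0   0     1   0 ]
  [ -4  -4     4  12 ]
R3 := R3 + 4·R1
  [ 1  1  -3/2  -3 ]
  [ 0  0     1   0 ]
  [ 0  0    -2   0 ]
R3 := R3 + 2·R2
  [ 1  1  -3/2  -3 ]
  [ 0  0     1   0 ]
  [ 0  0     0   0 ]
R1 := R1 + 3/2·R2
  [ 1  1  0  -3 ]
  [ 0  0  1   0 ]
  [ 0  0  0   0 ]

[[1, 1, 0, -3], [0, 0, 1, 0], [0, 0, 0, 0]]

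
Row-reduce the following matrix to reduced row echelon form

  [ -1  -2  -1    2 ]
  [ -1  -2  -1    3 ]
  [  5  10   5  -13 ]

[[1, 2, 1, 0], [0, 0, 0, 1], [0, 0, 0, 0]]

Multiply r1 by -1.
Add r1 to r2.
Subtract 5 times r1 from r3.
Add 3 times r2 to r3.
Add 2 times r2 to r1.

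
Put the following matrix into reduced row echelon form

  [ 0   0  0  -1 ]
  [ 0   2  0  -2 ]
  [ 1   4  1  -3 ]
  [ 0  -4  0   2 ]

r1 ↔ r3
  [ 1   4  1  -3 ]
  [ 0   2  0  -2 ]
  [ 0   0  0  -1 ]
  [ 0  -4  0   2 ]
r2 → 1/2·r2
  [ 1   4  1  -3 ]
  [ 0   1  0  -1 ]
  [ 0   0  0  -1 ]
  [ 0  -4  0   2 ]
r4 → r4 + 4·r2
  [ 1  4  1  -3 ]
  [ 0  1  0  -1 ]
  [ 0  0  0  -1 ]
  [ 0  0  0  -2 ]
r3 → -1·r3
  [ 1  4  1  -3 ]
  [ 0  1  0  -1 ]
  [ 0  0  0   1 ]
  [ 0  0  0  -2 ]
r4 → r4 + 2·r3
  [ 1  4  1  -3 ]
  [ 0  1  0  -1 ]
  [ 0  0  0   1 ]
  [ 0  0  0   0 ]
r2 → r2 + r3
  [ 1  4  1  -3 ]
  [ 0  1  0   0 ]
  [ 0  0  0   1 ]
  [ 0  0  0   0 ]
r1 → r1 + 3·r3
  [ 1  4  1  0 ]
  [ 0  1  0  0 ]
  [ 0  0  0  1 ]
  [ 0  0  0  0 ]
r1 → r1 − 4·r2
  [ 1  0  1  0 ]
  [ 0  1  0  0 ]
  [ 0  0  0  1 ]
  [ 0  0  0  0 ]

[[1, 0, 1, 0], [0, 1, 0, 0], [0, 0, 0, 1], [0, 0, 0, 0]]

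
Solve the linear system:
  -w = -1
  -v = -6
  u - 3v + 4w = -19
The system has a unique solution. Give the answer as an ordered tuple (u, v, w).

Form the augmented matrix and row-reduce:
  [ 0   0  -1  |   -1 ]
  [ 0  -1   0  |   -6 ]
  [ 1  -3   4  |  -19 ]
R1 <=> R3
  [ 1  -3   4  |  -19 ]
  [ 0  -1   0  |   -6 ]
  [ 0   0  -1  |   -1 ]
R2 -> -1·R2
  [ 1  -3   4  |  -19 ]
  [ 0   1   0  |    6 ]
  [ 0   0  -1  |   -1 ]
R3 -> -1·R3
  [ 1  -3  4  |  -19 ]
  [ 0   1  0  |    6 ]
  [ 0   0  1  |    1 ]
R1 -> R1 − 4·R3
  [ 1  -3  0  |  -23 ]
  [ 0   1  0  |    6 ]
  [ 0   0  1  |    1 ]
R1 -> R1 + 3·R2
  [ 1  0  0  |  -5 ]
  [ 0  1  0  |   6 ]
  [ 0  0  1  |   1 ]
Reading off the last column: u = -5, v = 6, w = 1.

(-5, 6, 1)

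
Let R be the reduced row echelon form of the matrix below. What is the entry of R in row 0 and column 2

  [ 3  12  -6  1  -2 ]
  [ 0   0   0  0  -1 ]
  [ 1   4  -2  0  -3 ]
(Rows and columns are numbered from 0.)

r1 → 1/3·r1
r3 → r3 − r1
r2 <-> r3
r2 → -3·r2
r3 → -1·r3
r2 → r2 − 7·r3
r1 → r1 + 2/3·r3
r1 → r1 − 1/3·r2

-2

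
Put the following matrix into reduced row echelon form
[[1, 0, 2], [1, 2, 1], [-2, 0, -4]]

R2 := R2 − R1
R3 := R3 + 2·R1
R2 := 1/2·R2

[[1, 0, 2], [0, 1, -1/2], [0, 0, 0]]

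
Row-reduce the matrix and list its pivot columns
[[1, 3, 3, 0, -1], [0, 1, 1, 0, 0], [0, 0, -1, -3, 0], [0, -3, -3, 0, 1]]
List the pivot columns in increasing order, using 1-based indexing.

Add 3 times R2 to R4.
  [ 1  3   3   0  -1 ]
  [ 0  1   1   0   0 ]
  [ 0  0  -1  -3   0 ]
  [ 0  0   0   0   1 ]
Multiply R3 by -1.
  [ 1  3  3  0  -1 ]
  [ 0  1  1  0   0 ]
  [ 0  0  1  3   0 ]
  [ 0  0  0  0   1 ]
Add R4 to R1.
  [ 1  3  3  0  0 ]
  [ 0  1  1  0  0 ]
  [ 0  0  1  3  0 ]
  [ 0  0  0  0  1 ]
Subtract R3 from R2.
  [ 1  3  3   0  0 ]
  [ 0  1  0  -3  0 ]
  [ 0  0  1   3  0 ]
  [ 0  0  0   0  1 ]
Subtract 3 times R3 from R1.
  [ 1  3  0  -9  0 ]
  [ 0  1  0  -3  0 ]
  [ 0  0  1   3  0 ]
  [ 0  0  0   0  1 ]
Subtract 3 times R2 from R1.
  [ 1  0  0   0  0 ]
  [ 0  1  0  -3  0 ]
  [ 0  0  1   3  0 ]
  [ 0  0  0   0  1 ]
Pivot columns are the columns containing a leading 1.

1, 2, 3, 5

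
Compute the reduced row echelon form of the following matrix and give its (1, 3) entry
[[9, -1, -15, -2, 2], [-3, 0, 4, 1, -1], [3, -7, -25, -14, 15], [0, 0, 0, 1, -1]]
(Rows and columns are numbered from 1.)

-4/3

Multiply r1 by 1/9.
  [  1  -1/9  -5/3  -2/9  2/9 ]
  [ -3     0     4     1   -1 ]
  [  3    -7   -25   -14   15 ]
  [  0     0     0     1   -1 ]
Add 3 times r1 to r2.
  [ 1  -1/9  -5/3  -2/9   2/9 ]
  [ 0  -1/3    -1   1/3  -1/3 ]
  [ 3    -7   -25   -14    15 ]
  [ 0     0     0     1    -1 ]
Subtract 3 times r1 from r3.
  [ 1   -1/9  -5/3   -2/9   2/9 ]
  [ 0   -1/3    -1    1/3  -1/3 ]
  [ 0  -20/3   -20  -40/3  43/3 ]
  [ 0      0     0      1    -1 ]
Multiply r2 by -3.
  [ 1   -1/9  -5/3   -2/9   2/9 ]
  [ 0      1     3     -1     1 ]
  [ 0  -20/3   -20  -40/3  43/3 ]
  [ 0      0     0      1    -1 ]
Add 20/3 times r2 to r3.
  [ 1  -1/9  -5/3  -2/9  2/9 ]
  [ 0     1     3    -1    1 ]
  [ 0     0     0   -20   21 ]
  [ 0     0     0     1   -1 ]
Multiply r3 by -1/20.
  [ 1  -1/9  -5/3  -2/9     2/9 ]
  [ 0     1     3    -1       1 ]
  [ 0     0     0     1  -21/20 ]
  [ 0     0     0     1      -1 ]
Subtract r3 from r4.
  [ 1  -1/9  -5/3  -2/9     2/9 ]
  [ 0     1     3    -1       1 ]
  [ 0     0     0     1  -21/20 ]
  [ 0     0     0     0    1/20 ]
Multiply r4 by 20.
  [ 1  -1/9  -5/3  -2/9     2/9 ]
  [ 0     1     3    -1       1 ]
  [ 0     0     0     1  -21/20 ]
  [ 0     0     0     0       1 ]
Add 21/20 times r4 to r3.
  [ 1  -1/9  -5/3  -2/9  2/9 ]
  [ 0     1     3    -1    1 ]
  [ 0     0     0     1    0 ]
  [ 0     0     0     0    1 ]
Subtract r4 from r2.
  [ 1  -1/9  -5/3  -2/9  2/9 ]
  [ 0     1     3    -1    0 ]
  [ 0     0     0     1    0 ]
  [ 0     0     0     0    1 ]
Subtract 2/9 times r4 from r1.
  [ 1  -1/9  -5/3  -2/9  0 ]
  [ 0     1     3    -1  0 ]
  [ 0     0     0     1  0 ]
  [ 0     0     0     0  1 ]
Add r3 to r2.
  [ 1  -1/9  -5/3  -2/9  0 ]
  [ 0     1     3     0  0 ]
  [ 0     0     0     1  0 ]
  [ 0     0     0     0  1 ]
Add 2/9 times r3 to r1.
  [ 1  -1/9  -5/3  0  0 ]
  [ 0     1     3  0  0 ]
  [ 0     0     0  1  0 ]
  [ 0     0     0  0  1 ]
Add 1/9 times r2 to r1.
  [ 1  0  -4/3  0  0 ]
  [ 0  1     3  0  0 ]
  [ 0  0     0  1  0 ]
  [ 0  0     0  0  1 ]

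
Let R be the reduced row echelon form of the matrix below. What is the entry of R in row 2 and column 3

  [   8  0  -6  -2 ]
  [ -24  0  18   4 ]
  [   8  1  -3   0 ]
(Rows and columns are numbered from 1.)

3

r1 → 1/8·r1
  [   1  0  -3/4  -1/4 ]
  [ -24  0    18     4 ]
  [   8  1    -3     0 ]
r2 → r2 + 24·r1
  [ 1  0  -3/4  -1/4 ]
  [ 0  0     0    -2 ]
  [ 8  1    -3     0 ]
r3 → r3 − 8·r1
  [ 1  0  -3/4  -1/4 ]
  [ 0  0     0    -2 ]
  [ 0  1     3     2 ]
r2 <-> r3
  [ 1  0  -3/4  -1/4 ]
  [ 0  1     3     2 ]
  [ 0  0     0    -2 ]
r3 → -1/2·r3
  [ 1  0  -3/4  -1/4 ]
  [ 0  1     3     2 ]
  [ 0  0     0     1 ]
r2 → r2 − 2·r3
  [ 1  0  -3/4  -1/4 ]
  [ 0  1     3     0 ]
  [ 0  0     0     1 ]
r1 → r1 + 1/4·r3
  [ 1  0  -3/4  0 ]
  [ 0  1     3  0 ]
  [ 0  0     0  1 ]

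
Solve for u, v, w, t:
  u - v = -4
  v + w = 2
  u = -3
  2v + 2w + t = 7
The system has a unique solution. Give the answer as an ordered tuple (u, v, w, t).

Form the augmented matrix and row-reduce:
  [ 1  -1  0  0  |  -4 ]
  [ 0   1  1  0  |   2 ]
  [ 1   0  0  0  |  -3 ]
  [ 0   2  2  1  |   7 ]
r3 → r3 − r1
  [ 1  -1  0  0  |  -4 ]
  [ 0   1  1  0  |   2 ]
  [ 0   1  0  0  |   1 ]
  [ 0   2  2  1  |   7 ]
r3 → r3 − r2
  [ 1  -1   0  0  |  -4 ]
  [ 0   1   1  0  |   2 ]
  [ 0   0  -1  0  |  -1 ]
  [ 0   2   2  1  |   7 ]
r4 → r4 − 2·r2
  [ 1  -1   0  0  |  -4 ]
  [ 0   1   1  0  |   2 ]
  [ 0   0  -1  0  |  -1 ]
  [ 0   0   0  1  |   3 ]
r3 → -1·r3
  [ 1  -1  0  0  |  -4 ]
  [ 0   1  1  0  |   2 ]
  [ 0   0  1  0  |   1 ]
  [ 0   0  0  1  |   3 ]
r2 → r2 − r3
  [ 1  -1  0  0  |  -4 ]
  [ 0   1  0  0  |   1 ]
  [ 0   0  1  0  |   1 ]
  [ 0   0  0  1  |   3 ]
r1 → r1 + r2
  [ 1  0  0  0  |  -3 ]
  [ 0  1  0  0  |   1 ]
  [ 0  0  1  0  |   1 ]
  [ 0  0  0  1  |   3 ]
Reading off the last column: u = -3, v = 1, w = 1, t = 3.

(-3, 1, 1, 3)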